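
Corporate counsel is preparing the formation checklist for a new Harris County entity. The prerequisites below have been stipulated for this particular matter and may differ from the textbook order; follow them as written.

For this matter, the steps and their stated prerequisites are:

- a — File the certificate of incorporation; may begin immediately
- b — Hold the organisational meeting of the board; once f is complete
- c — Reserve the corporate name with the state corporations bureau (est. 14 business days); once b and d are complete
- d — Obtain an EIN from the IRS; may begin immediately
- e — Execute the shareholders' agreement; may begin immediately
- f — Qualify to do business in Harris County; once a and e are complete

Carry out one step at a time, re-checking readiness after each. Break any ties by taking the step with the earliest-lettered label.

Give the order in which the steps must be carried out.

a → d → e → f → b → c

a, d and e have no prerequisites; a has the earlier label, so a is first.
Now d and e have their prerequisites met. d has the earlier label, so d next.
Next only e has its prerequisites met → e.
f needed a and e, now all done → f.
b is the only step now ready → b.
c needed b and d, now all done → c.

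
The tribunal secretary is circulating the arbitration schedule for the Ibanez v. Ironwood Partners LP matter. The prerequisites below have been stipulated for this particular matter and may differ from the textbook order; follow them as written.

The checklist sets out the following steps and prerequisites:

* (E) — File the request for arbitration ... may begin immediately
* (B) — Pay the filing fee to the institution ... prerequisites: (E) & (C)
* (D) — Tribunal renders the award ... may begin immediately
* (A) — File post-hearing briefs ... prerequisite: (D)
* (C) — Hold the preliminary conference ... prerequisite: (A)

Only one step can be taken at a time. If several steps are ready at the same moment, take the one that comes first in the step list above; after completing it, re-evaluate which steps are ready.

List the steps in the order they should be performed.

Nothing is required for (E) and (D). (E) is listed earlier → (E) first.
(D) is the only step now ready → (D).
That leaves (A) as the only ready step → (A).
(C) needed (A), now all done → (C).
(B) needed (E) and (C), now all done → (B).

(E) (D) (A) (C) (B)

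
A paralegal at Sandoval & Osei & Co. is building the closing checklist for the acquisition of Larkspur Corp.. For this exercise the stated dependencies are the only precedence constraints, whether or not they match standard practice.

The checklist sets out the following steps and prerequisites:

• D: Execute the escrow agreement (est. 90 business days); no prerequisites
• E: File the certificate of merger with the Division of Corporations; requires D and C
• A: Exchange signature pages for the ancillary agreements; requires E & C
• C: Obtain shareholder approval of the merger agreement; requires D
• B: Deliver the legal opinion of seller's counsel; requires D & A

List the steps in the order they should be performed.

D, C, E, A, B

Only D has no prerequisites, so it is first.
C is the only step now ready → C.
Next only E has its prerequisites met → E.
A is the only step now ready → A.
B is the only step now ready → B.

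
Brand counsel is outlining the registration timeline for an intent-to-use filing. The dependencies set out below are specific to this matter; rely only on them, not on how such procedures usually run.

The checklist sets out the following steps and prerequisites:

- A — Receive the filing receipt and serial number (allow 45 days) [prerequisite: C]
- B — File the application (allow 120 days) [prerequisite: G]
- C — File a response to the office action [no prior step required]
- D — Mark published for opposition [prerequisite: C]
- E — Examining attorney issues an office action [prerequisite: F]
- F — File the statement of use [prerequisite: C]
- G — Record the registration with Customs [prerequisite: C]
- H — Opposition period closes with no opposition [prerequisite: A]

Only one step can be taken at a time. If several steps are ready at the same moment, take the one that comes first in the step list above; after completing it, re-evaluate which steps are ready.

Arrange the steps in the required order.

C is the only step with nothing outstanding, so it goes first.
Now A, D, F and G have their prerequisites met. A is listed earlier, so A next.
D, F, G and H are all available; D is listed earlier → D.
F, G and H are all available; F is listed earlier → F.
E now also ready, so the ready set is {E, G, H}; E is listed earlier → E.
Now G and H have their prerequisites met. G is listed earlier, so G next.
B now also ready, so the ready set is {B, H}; B is listed earlier → B.
H is the only step now ready → H.

C A D F E G B H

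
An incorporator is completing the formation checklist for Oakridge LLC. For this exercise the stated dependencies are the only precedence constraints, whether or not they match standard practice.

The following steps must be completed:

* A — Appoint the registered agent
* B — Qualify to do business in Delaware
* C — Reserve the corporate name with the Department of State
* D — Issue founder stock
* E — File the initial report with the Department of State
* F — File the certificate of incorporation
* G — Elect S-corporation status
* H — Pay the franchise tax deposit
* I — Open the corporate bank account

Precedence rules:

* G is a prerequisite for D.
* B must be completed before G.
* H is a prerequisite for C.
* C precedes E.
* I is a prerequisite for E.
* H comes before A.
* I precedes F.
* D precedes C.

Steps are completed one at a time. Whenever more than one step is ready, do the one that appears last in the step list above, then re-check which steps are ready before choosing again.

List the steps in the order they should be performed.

I, H, F, B, G, D, C, E, A

I, H and B have no prerequisites; I is listed later, so I is first.
Now H, F and B have their prerequisites met. H is listed later, so H next.
F, B and A are all available; F is listed later → F.
Now B and A have their prerequisites met. B is listed later, so B next.
G now also ready, so the ready set is {G, A}; G is listed later → G.
Now D and A have their prerequisites met. D is listed later, so D next.
C now also ready, so the ready set is {C, A}; C is listed later → C.
Ready: E and A. E is listed later → E.
That leaves A as the only ready step → A.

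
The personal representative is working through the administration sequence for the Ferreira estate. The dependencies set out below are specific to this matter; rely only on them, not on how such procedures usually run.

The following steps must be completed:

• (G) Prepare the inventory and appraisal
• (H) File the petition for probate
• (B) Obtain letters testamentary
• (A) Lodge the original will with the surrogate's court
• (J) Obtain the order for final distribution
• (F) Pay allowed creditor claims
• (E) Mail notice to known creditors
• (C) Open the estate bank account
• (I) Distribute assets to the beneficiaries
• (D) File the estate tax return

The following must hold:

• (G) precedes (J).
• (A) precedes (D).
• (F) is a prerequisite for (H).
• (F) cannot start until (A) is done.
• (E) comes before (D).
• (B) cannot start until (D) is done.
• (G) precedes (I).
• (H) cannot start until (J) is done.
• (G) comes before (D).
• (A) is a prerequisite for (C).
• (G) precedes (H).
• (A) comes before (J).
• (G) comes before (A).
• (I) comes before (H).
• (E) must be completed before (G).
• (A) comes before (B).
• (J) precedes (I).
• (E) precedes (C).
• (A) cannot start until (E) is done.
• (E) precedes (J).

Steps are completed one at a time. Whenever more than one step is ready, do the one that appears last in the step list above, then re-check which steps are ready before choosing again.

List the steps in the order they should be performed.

Only (E) has no prerequisites, so it is first.
(G) is the only step now ready → (G).
(A) is the only step now ready → (A).
(D), (C), (F) and (J) are all available; (D) is listed later → (D).
(B) now also ready, so the ready set is {(C), (F), (J), (B)}; (C) is listed later → (C).
Now (F), (J) and (B) have their prerequisites met. (F) is listed later, so (F) next.
Now (J) and (B) have their prerequisites met. (J) is listed later, so (J) next.
Ready: (I) and (B). (I) is listed later → (I).
Now (B) and (H) have their prerequisites met. (B) is listed later, so (B) next.
(H) needed (I), (F), (J) and (G), now all done → (H).

(E) (G) (A) (D) (C) (F) (J) (I) (B) (H)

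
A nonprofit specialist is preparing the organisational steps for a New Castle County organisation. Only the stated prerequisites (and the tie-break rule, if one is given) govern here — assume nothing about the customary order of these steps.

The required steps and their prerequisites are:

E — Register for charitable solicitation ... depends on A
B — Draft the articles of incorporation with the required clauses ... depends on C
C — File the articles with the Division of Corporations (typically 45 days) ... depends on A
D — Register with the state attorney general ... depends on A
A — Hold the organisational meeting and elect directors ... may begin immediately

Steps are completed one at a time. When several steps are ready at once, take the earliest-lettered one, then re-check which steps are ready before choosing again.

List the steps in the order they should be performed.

A C B D E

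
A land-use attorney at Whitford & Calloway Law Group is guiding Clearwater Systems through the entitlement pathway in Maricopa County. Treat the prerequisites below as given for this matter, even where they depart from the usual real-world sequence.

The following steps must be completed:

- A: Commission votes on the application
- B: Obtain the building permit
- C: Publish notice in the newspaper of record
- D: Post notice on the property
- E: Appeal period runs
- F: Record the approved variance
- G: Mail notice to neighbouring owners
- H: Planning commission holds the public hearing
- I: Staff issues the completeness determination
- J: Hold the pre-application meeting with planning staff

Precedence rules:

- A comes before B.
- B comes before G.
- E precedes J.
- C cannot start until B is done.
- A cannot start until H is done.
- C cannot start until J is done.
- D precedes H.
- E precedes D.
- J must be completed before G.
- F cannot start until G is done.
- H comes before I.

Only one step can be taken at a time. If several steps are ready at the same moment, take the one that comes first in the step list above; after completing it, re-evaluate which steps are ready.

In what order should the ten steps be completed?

E, D, H, A, B, I, J, C, G, F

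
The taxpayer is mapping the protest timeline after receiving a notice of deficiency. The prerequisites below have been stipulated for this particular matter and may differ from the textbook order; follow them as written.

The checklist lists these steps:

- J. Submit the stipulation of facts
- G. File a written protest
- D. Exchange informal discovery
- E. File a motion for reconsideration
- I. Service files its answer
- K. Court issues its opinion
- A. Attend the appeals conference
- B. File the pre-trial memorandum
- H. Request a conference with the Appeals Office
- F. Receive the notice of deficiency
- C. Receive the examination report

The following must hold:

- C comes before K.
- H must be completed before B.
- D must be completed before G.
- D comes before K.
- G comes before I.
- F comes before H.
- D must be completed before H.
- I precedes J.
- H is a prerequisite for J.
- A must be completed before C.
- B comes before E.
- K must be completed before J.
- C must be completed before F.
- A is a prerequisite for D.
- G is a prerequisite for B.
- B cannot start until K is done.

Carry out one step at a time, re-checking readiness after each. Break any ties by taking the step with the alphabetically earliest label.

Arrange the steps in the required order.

A is the only step with nothing outstanding, so it goes first.
Now C and D have their prerequisites met. C has the earlier label, so C next.
Ready: D and F. D has the earlier label → D.
F, G and K are all available; F has the earlier label → F.
Ready: G, H and K. G has the earlier label → G.
Ready: H, I and K. H has the earlier label → H.
Ready: I and K. I has the earlier label → I.
K is the only step now ready → K.
Now B and J have their prerequisites met. B has the earlier label, so B next.
E now also ready, so the ready set is {E, J}; E has the earlier label → E.
J is the only step now ready → J.

A, C, D, F, G, H, I, K, B, E, J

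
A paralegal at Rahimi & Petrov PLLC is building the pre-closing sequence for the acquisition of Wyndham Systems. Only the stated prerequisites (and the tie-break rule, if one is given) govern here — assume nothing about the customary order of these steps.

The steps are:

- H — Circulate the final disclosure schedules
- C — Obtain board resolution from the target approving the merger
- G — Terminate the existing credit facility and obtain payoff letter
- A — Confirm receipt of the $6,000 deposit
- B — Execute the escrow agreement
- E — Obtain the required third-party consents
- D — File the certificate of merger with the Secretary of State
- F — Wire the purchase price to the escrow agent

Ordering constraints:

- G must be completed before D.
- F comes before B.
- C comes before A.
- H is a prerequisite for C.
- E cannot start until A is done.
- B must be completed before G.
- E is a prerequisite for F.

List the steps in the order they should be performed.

Only H has no prerequisites, so it is first.
Next only C has its prerequisites met → C.
That leaves A as the only ready step → A.
E needed A, now all done → E.
F needed E, now all done → F.
That leaves B as the only ready step → B.
Next only G has its prerequisites met → G.
D is the only step now ready → D.

H, C, A, E, F, B, G, D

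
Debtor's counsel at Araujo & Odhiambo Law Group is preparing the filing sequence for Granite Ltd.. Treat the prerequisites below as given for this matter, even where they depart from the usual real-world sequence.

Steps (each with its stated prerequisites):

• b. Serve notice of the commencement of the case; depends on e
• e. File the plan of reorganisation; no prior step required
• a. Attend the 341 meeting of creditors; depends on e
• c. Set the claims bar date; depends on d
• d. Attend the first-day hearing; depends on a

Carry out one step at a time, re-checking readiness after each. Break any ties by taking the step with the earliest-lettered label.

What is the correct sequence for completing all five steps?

e a b d c

Only e has no prerequisites, so it is first.
Ready: a and b. a has the earlier label → a.
Now b and d have their prerequisites met. b has the earlier label, so b next.
d is the only step now ready → d.
c needed d, now all done → c.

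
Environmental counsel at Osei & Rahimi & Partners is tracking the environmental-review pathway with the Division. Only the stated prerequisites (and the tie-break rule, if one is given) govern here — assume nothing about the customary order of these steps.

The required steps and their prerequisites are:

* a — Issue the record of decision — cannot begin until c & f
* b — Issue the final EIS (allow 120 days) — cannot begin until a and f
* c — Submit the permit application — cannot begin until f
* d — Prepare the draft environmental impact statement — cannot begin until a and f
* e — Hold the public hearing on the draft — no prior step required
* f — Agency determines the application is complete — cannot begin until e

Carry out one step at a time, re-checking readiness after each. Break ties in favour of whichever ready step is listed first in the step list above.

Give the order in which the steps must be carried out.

e, f, c, a, b, d

Only e has no prerequisites, so it is first.
That leaves f as the only ready step → f.
c needed f, now all done → c.
That leaves a as the only ready step → a.
Now b and d have their prerequisites met. b is listed earlier, so b next.
d needed a and f, now all done → d.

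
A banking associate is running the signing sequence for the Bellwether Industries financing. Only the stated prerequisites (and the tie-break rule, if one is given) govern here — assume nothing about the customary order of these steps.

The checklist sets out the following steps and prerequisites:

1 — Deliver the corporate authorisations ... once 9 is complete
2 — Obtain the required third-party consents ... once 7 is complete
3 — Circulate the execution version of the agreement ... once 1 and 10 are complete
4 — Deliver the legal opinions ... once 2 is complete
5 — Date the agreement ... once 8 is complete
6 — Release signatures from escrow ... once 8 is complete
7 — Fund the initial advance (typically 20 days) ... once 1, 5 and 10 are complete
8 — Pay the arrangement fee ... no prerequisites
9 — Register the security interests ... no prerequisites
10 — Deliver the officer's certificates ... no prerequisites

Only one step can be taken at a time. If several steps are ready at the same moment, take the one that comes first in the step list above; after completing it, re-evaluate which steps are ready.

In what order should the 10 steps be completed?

8, 5, 6, 9, 1, 10, 3, 7, 2, 4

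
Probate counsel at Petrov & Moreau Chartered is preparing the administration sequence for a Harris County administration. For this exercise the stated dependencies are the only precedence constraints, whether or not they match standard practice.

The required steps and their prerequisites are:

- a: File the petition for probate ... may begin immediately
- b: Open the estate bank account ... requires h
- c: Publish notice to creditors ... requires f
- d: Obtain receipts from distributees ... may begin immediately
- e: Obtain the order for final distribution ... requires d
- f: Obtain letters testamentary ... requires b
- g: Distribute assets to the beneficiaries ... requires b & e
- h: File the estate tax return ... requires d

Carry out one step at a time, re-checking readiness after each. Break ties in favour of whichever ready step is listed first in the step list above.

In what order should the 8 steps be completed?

a and d have no prerequisites; a is listed earlier, so a is first.
d is the only step now ready → d.
Ready: e and h. e is listed earlier → e.
h needed d, now all done → h.
b needed h, now all done → b.
Now f and g have their prerequisites met. f is listed earlier, so f next.
Now c and g have their prerequisites met. c is listed earlier, so c next.
That leaves g as the only ready step → g.

a, d, e, h, b, f, c, g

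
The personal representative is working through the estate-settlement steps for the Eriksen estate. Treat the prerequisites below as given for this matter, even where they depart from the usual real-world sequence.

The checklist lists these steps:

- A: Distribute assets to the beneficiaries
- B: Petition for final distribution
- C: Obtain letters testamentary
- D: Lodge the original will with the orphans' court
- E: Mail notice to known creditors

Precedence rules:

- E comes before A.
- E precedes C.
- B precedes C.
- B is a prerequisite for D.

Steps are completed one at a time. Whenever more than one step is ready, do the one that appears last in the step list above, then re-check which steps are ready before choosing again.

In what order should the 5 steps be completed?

E, B, D, C, A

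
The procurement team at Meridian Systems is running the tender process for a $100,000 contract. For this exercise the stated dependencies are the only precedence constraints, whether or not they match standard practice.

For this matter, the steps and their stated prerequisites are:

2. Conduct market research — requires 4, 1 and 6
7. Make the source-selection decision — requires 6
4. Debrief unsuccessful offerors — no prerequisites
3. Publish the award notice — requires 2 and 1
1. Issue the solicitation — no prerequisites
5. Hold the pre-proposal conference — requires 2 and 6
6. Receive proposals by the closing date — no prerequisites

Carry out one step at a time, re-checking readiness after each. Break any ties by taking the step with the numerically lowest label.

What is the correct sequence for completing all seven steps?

Nothing is required for 1, 4 and 6. 1 has the earlier label → 1 first.
4 and 6 are both available; 4 has the earlier label → 4.
Next only 6 has its prerequisites met → 6.
Now 2 and 7 have their prerequisites met. 2 has the earlier label, so 2 next.
Now 3, 5 and 7 have their prerequisites met. 3 has the earlier label, so 3 next.
Ready: 5 and 7. 5 has the earlier label → 5.
7 needed 6, now all done → 7.

1, 4, 6, 2, 3, 5, 7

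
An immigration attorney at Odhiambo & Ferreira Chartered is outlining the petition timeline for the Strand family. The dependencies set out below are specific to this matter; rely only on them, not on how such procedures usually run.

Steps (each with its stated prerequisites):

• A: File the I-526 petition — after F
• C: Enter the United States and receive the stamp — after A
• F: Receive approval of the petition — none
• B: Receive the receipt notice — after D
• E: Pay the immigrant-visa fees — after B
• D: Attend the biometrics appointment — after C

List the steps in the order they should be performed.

F A C D B E

F is the only step with nothing outstanding, so it goes first.
Next only A has its prerequisites met → A.
C needed A, now all done → C.
D is the only step now ready → D.
B needed D, now all done → B.
Next only E has its prerequisites met → E.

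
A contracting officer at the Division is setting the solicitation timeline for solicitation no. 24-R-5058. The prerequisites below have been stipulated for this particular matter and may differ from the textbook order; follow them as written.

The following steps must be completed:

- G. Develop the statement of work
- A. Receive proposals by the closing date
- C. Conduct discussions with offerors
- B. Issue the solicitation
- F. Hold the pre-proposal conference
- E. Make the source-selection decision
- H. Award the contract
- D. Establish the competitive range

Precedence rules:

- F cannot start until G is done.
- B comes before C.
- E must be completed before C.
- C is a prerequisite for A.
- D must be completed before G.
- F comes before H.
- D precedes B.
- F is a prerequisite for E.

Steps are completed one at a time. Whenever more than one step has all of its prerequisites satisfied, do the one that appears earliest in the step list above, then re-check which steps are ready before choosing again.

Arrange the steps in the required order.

D, G, B, F, E, C, A, H

Only D has no prerequisites, so it is first.
G and B are both available; G is listed earlier → G.
F now also ready, so the ready set is {B, F}; B is listed earlier → B.
That leaves F as the only ready step → F.
Now E and H have their prerequisites met. E is listed earlier, so E next.
C now also ready, so the ready set is {C, H}; C is listed earlier → C.
A and H are both available; A is listed earlier → A.
H needed F, now all done → H.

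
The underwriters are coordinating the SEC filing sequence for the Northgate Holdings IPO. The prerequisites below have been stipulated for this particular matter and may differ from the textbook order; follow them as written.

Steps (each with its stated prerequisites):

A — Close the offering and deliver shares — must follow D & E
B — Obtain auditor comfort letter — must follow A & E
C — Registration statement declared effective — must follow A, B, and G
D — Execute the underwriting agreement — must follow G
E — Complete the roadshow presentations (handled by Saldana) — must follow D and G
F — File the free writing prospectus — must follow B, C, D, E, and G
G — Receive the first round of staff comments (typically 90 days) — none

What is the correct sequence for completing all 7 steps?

G, D, E, A, B, C, F

G is the only step with nothing outstanding, so it goes first.
D is the only step now ready → D.
E needed D and G, now all done → E.
A needed D and E, now all done → A.
B needed A and E, now all done → B.
C needed A, B and G, now all done → C.
F needed B, C, D, E and G, now all done → F.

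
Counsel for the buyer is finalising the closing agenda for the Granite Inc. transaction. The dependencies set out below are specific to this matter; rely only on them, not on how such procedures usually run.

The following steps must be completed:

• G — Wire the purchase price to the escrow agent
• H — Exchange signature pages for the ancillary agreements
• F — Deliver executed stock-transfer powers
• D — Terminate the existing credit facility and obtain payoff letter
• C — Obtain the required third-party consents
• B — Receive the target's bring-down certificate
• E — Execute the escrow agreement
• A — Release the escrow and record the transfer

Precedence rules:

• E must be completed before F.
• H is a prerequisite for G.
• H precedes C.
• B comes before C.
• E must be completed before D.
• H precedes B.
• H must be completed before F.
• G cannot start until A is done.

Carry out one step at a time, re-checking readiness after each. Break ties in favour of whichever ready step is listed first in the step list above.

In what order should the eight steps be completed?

H, E and A have no prerequisites; H is listed earlier, so H is first.
Now B, E and A have their prerequisites met. B is listed earlier, so B next.
C, E and A are all available; C is listed earlier → C.
E and A are both available; E is listed earlier → E.
F and D now also ready, so the ready set is {F, D, A}; F is listed earlier → F.
D and A are both available; D is listed earlier → D.
A is the only step now ready → A.
That leaves G as the only ready step → G.

H B C E F D A G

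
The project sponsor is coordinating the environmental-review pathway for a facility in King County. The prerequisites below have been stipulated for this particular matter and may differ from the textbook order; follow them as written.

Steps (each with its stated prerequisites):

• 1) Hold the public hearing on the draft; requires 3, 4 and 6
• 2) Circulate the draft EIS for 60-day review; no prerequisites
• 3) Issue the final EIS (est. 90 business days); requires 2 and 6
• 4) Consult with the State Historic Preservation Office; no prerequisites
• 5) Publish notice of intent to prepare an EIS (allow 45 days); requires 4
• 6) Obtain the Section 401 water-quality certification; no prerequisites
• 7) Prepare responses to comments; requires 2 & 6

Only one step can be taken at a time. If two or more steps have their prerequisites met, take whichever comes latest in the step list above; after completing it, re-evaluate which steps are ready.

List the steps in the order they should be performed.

6, 4 and 2 have no prerequisites; 6 is listed later, so 6 is first.
Now 4 and 2 have their prerequisites met. 4 is listed later, so 4 next.
5 now also ready, so the ready set is {5, 2}; 5 is listed later → 5.
Next only 2 has its prerequisites met → 2.
Now 7 and 3 have their prerequisites met. 7 is listed later, so 7 next.
That leaves 3 as the only ready step → 3.
Next only 1 has its prerequisites met → 1.

6, 4, 5, 2, 7, 3, 1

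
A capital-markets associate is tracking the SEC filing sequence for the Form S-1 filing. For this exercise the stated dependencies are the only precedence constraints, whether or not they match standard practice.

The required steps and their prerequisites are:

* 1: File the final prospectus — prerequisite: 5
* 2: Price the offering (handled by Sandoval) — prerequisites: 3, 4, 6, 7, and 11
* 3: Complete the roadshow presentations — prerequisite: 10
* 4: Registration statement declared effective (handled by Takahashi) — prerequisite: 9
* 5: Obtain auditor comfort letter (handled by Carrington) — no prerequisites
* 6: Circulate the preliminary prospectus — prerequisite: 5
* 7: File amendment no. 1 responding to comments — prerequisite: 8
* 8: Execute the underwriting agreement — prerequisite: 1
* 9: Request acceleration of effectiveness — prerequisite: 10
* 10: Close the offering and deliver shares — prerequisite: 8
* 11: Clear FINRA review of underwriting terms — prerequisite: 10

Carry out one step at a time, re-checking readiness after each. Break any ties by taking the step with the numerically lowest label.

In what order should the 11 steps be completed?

5, 1, 6, 8, 7, 10, 3, 9, 4, 11, 2

5 has no prerequisites → 5 first.
Now 1 and 6 have their prerequisites met. 1 has the earlier label, so 1 next.
8 now also ready, so the ready set is {6, 8}; 6 has the earlier label → 6.
Next only 8 has its prerequisites met → 8.
7 and 10 are both available; 7 has the earlier label → 7.
10 needed 8, now all done → 10.
3, 9 and 11 are all available; 3 has the earlier label → 3.
Ready: 9 and 11. 9 has the earlier label → 9.
4 and 11 are both available; 4 has the earlier label → 4.
11 needed 10, now all done → 11.
2 needed 3, 4, 6, 7 and 11, now all done → 2.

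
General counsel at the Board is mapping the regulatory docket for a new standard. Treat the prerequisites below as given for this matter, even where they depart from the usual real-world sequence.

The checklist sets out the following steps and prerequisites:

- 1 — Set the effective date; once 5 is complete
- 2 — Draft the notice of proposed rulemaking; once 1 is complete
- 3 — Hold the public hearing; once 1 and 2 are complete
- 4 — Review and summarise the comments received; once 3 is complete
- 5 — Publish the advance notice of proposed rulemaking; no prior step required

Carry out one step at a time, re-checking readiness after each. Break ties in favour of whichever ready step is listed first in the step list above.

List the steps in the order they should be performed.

5 → 1 → 2 → 3 → 4

5 is the only step with nothing outstanding, so it goes first.
1 needed 5, now all done → 1.
2 needed 1, now all done → 2.
That leaves 3 as the only ready step → 3.
That leaves 4 as the only ready step → 4.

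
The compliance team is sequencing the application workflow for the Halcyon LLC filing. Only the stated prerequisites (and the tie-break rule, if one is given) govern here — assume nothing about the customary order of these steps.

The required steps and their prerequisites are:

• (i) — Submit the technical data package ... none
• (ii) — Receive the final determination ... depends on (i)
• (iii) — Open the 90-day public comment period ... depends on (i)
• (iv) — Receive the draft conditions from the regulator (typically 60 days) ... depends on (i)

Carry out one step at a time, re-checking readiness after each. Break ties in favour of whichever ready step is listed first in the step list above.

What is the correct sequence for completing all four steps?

Only (i) has no prerequisites, so it is first.
Now (ii), (iii) and (iv) have their prerequisites met. (ii) is listed earlier, so (ii) next.
Now (iii) and (iv) have their prerequisites met. (iii) is listed earlier, so (iii) next.
(iv) is the only step now ready → (iv).

(i), (ii), (iii), (iv)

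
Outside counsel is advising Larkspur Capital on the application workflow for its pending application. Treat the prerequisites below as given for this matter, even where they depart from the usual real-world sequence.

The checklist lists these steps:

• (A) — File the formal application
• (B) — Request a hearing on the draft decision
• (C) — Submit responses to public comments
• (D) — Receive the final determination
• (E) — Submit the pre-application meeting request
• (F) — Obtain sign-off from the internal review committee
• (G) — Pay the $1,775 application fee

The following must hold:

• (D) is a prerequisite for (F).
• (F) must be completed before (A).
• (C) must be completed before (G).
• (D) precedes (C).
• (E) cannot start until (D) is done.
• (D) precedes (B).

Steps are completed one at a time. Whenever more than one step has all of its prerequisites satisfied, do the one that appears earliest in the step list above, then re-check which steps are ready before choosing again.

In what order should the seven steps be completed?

(D), (B), (C), (E), (F), (A), (G)

(D) has no prerequisites → (D) first.
Ready: (B), (C), (E) and (F). (B) is listed earlier → (B).
Now (C), (E) and (F) have their prerequisites met. (C) is listed earlier, so (C) next.
(G) now also ready, so the ready set is {(E), (F), (G)}; (E) is listed earlier → (E).
Ready: (F) and (G). (F) is listed earlier → (F).
Now (A) and (G) have their prerequisites met. (A) is listed earlier, so (A) next.
(G) needed (C), now all done → (G).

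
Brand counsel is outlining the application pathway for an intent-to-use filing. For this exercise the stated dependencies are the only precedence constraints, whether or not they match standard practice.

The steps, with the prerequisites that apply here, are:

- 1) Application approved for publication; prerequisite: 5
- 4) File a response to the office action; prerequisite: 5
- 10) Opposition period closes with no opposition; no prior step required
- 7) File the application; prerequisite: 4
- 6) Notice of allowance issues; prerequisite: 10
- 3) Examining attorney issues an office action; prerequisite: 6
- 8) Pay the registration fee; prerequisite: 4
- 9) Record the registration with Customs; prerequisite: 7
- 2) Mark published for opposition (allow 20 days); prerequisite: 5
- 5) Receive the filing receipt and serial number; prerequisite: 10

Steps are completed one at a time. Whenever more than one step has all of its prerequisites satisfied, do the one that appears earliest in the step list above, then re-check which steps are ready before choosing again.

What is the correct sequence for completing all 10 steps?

10, 6, 3, 5, 1, 4, 7, 8, 9, 2

10 has no prerequisites → 10 first.
Now 6 and 5 have their prerequisites met. 6 is listed earlier, so 6 next.
3 now also ready, so the ready set is {3, 5}; 3 is listed earlier → 3.
Next only 5 has its prerequisites met → 5.
Now 1, 4 and 2 have their prerequisites met. 1 is listed earlier, so 1 next.
Ready: 4 and 2. 4 is listed earlier → 4.
7 and 8 now also ready, so the ready set is {7, 8, 2}; 7 is listed earlier → 7.
9 now also ready, so the ready set is {8, 9, 2}; 8 is listed earlier → 8.
9 and 2 are both available; 9 is listed earlier → 9.
That leaves 2 as the only ready step → 2.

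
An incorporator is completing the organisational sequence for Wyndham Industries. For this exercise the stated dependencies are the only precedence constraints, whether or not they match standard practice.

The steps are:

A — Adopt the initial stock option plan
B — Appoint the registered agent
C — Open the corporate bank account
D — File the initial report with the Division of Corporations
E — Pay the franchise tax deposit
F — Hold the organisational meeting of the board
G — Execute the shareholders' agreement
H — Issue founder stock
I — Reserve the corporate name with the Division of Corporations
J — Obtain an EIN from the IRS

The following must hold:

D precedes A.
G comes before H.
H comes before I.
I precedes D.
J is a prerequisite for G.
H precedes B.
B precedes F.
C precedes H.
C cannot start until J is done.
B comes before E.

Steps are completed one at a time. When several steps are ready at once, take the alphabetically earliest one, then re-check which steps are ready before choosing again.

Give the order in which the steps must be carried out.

Only J has no prerequisites, so it is first.
Ready: C and G. C has the earlier label → C.
Next only G has its prerequisites met → G.
H needed C and G, now all done → H.
Ready: B and I. B has the earlier label → B.
Now E, F and I have their prerequisites met. E has the earlier label, so E next.
Ready: F and I. F has the earlier label → F.
I needed H, now all done → I.
Next only D has its prerequisites met → D.
Next only A has its prerequisites met → A.

J, C, G, H, B, E, F, I, D, A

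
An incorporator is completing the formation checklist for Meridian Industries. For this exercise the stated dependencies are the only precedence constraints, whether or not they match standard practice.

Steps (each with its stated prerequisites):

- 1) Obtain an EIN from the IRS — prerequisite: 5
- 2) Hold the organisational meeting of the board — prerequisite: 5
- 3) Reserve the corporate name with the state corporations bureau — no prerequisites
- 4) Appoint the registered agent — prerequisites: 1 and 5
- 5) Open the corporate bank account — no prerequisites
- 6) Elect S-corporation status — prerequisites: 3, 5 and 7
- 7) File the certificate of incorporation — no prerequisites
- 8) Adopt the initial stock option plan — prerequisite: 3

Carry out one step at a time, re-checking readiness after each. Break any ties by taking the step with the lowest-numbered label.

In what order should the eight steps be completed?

3 5 1 2 4 7 6 8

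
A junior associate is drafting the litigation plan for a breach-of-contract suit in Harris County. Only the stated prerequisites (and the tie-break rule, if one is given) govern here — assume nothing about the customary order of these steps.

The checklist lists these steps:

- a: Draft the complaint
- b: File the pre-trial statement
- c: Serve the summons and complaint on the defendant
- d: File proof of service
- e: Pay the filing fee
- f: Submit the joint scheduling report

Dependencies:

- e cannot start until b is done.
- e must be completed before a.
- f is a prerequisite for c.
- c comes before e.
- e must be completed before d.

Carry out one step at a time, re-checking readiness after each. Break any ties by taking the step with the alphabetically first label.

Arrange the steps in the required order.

Nothing is required for b and f. b has the earlier label → b first.
Next only f has its prerequisites met → f.
c is the only step now ready → c.
Next only e has its prerequisites met → e.
Now a and d have their prerequisites met. a has the earlier label, so a next.
Next only d has its prerequisites met → d.

b, f, c, e, a, d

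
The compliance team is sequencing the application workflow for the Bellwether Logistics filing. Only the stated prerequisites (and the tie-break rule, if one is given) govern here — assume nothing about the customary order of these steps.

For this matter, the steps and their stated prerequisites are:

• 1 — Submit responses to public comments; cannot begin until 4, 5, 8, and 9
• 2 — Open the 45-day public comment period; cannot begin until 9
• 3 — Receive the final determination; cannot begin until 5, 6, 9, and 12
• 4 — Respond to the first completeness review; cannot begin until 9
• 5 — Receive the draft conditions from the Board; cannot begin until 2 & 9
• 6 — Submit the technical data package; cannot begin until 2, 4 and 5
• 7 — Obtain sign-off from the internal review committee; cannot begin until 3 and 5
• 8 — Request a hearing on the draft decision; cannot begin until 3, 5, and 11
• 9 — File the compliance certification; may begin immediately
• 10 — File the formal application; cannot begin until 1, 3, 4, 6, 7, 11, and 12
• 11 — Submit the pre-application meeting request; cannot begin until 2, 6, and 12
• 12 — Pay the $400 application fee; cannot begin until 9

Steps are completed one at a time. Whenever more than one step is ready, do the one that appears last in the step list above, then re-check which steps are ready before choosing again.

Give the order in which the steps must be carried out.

9 is the only step with nothing outstanding, so it goes first.
12, 4 and 2 are all available; 12 is listed later → 12.
4 and 2 are both available; 4 is listed later → 4.
That leaves 2 as the only ready step → 2.
5 needed 9 and 2, now all done → 5.
Next only 6 has its prerequisites met → 6.
Ready: 11 and 3. 11 is listed later → 11.
3 is the only step now ready → 3.
Now 8 and 7 have their prerequisites met. 8 is listed later, so 8 next.
Ready: 7 and 1. 7 is listed later → 7.
1 is the only step now ready → 1.
10 needed 12, 11, 7, 6, 4, 3 and 1, now all done → 10.

9, 12, 4, 2, 5, 6, 11, 3, 8, 7, 1, 10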